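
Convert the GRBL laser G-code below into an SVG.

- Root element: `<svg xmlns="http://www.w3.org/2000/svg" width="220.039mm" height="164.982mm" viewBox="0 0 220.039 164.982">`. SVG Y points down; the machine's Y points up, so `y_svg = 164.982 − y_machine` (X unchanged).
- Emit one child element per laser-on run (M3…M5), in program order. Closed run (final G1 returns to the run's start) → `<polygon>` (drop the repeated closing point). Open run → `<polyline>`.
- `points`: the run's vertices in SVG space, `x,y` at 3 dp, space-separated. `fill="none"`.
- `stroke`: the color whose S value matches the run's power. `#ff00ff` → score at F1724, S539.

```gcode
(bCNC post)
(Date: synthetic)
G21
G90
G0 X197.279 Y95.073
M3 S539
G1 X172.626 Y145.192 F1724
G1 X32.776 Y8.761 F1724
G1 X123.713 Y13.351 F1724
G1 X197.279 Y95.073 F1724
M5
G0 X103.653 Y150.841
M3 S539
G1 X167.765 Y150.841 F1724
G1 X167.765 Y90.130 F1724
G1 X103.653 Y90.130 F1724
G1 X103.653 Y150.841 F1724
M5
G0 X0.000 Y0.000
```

<svg xmlns="http://www.w3.org/2000/svg" width="220.039mm" height="164.982mm" viewBox="0 0 220.039 164.982">
  <polygon points="197.279,69.909 172.626,19.790 32.776,156.221 123.713,151.631" fill="none" stroke="#ff00ff"/>
  <polygon points="103.653,14.141 167.765,14.141 167.765,74.852 103.653,74.852" fill="none" stroke="#ff00ff"/>
</svg>

Each laser-on run becomes one SVG element. Flip Y back into SVG space with y_svg = 164.982 − y_machine. Every run uses S539, so all elements get stroke `#ff00ff` (score).

Run 1: The run returns to its start, so emit a `<polygon>` with points (Y-flipped): 197.279,69.909 172.626,19.790 32.776,156.221 123.713,151.631.

Run 2: The run returns to its start, so emit a `<polygon>` with points (Y-flipped): 103.653,14.141 167.765,14.141 167.765,74.852 103.653,74.852.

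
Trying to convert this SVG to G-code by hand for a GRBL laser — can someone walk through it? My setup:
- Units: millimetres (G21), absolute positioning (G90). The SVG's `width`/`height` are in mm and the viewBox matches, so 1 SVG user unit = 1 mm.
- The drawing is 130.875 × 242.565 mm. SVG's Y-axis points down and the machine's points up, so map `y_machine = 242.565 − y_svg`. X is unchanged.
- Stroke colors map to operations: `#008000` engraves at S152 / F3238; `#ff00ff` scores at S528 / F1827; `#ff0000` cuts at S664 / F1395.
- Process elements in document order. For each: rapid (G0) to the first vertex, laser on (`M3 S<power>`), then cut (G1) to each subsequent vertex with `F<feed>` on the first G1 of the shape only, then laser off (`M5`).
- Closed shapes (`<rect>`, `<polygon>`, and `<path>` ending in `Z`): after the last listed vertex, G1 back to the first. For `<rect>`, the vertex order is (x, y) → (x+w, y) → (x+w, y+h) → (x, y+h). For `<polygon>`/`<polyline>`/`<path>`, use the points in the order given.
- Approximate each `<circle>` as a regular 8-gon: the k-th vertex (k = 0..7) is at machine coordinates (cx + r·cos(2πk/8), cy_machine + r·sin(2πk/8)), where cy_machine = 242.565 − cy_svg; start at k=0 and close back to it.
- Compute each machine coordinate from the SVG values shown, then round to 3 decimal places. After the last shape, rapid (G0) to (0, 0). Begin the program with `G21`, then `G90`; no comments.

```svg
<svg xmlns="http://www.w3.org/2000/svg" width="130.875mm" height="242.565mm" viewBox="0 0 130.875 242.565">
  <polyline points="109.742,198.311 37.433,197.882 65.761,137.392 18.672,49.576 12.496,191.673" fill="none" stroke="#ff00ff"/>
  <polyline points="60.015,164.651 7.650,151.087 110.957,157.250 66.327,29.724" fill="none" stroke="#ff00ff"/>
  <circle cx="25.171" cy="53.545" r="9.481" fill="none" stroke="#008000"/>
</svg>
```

G21
G90
G0 X109.742 Y44.254
M3 S528
G1 X37.433 Y44.683 F1827
G1 X65.761 Y105.173
G1 X18.672 Y192.989
G1 X12.496 Y50.892
M5
G0 X60.015 Y77.914
M3 S528
G1 X7.650 Y91.478 F1827
G1 X110.957 Y85.315
G1 X66.327 Y212.841
M5
G0 X34.652 Y189.020
M3 S152
G1 X31.875 Y195.724 F3238
G1 X25.171 Y198.501
G1 X18.467 Y195.724
G1 X15.690 Y189.020
G1 X18.467 Y182.316
G1 X25.171 Y179.539
G1 X31.875 Y182.316
G1 X34.652 Y189.020
M5
G0 X0.000 Y0.000

1 u = 1 mm; y_m = 242.565 − y.

[1] `<polyline>` open polyline, #ff00ff→score S528 F1827: (109.742,44.254) → (37.433,44.683) → (65.761,105.173) → (18.672,192.989) → (12.496,50.892)

[2] `<polyline>` open polyline, #ff00ff→score S528 F1827: (60.015,77.914) → (7.650,91.478) → (110.957,85.315) → (66.327,212.841)

[3] `<circle>` circle, #008000→engrave S152 F3238: (34.652,189.020) → (31.875,195.724) → (25.171,198.501) → (18.467,195.724) → (15.690,189.020) → (18.467,182.316) → (25.171,179.539) → (31.875,182.316) → (34.652,189.020) (closed)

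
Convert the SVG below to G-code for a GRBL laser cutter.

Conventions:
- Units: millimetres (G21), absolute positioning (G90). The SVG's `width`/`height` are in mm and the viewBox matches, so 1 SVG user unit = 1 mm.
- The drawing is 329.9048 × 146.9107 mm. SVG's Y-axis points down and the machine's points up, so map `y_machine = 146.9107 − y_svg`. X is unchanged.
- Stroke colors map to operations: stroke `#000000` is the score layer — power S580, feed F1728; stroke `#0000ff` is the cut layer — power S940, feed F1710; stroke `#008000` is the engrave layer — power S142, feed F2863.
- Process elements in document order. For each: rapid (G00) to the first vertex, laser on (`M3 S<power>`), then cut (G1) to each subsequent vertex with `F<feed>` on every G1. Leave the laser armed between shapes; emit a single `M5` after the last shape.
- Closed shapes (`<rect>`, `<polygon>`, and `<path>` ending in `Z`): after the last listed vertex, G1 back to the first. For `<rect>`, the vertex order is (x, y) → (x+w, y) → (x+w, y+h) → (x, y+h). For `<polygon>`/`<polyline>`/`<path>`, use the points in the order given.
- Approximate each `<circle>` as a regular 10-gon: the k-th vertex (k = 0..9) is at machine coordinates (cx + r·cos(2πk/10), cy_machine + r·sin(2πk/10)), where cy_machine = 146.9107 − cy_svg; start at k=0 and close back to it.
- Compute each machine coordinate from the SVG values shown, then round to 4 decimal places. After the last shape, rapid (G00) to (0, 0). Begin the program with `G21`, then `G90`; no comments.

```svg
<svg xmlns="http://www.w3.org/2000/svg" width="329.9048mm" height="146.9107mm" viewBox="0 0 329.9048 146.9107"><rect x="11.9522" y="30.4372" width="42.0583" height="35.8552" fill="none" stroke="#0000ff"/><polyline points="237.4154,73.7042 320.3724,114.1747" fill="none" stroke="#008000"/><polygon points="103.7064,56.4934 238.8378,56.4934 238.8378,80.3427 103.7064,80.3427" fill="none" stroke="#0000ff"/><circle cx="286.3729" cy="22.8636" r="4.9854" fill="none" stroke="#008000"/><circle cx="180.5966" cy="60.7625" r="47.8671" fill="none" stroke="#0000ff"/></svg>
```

G21
G90
G00 X11.9522 Y116.4735
M3 S940
G1 X54.0105 Y116.4735 F1710
G1 X54.0105 Y80.6183 F1710
G1 X11.9522 Y80.6183 F1710
G1 X11.9522 Y116.4735 F1710
G00 X237.4154 Y73.2065
M3 S142
G1 X320.3724 Y32.7360 F2863
G00 X103.7064 Y90.4173
M3 S940
G1 X238.8378 Y90.4173 F1710
G1 X238.8378 Y66.5680 F1710
G1 X103.7064 Y66.5680 F1710
G1 X103.7064 Y90.4173 F1710
G00 X291.3583 Y124.0471
M3 S142
G1 X290.4062 Y126.9774 F2863
G1 X287.9135 Y128.7885 F2863
G1 X284.8323 Y128.7885 F2863
G1 X282.3396 Y126.9774 F2863
G1 X281.3875 Y124.0471 F2863
G1 X282.3396 Y121.1168 F2863
G1 X284.8323 Y119.3057 F2863
G1 X287.9135 Y119.3057 F2863
G1 X290.4062 Y121.1168 F2863
G1 X291.3583 Y124.0471 F2863
G00 X228.4637 Y86.1482
M3 S940
G1 X219.3219 Y114.2838 F1710
G1 X195.3883 Y131.6725 F1710
G1 X165.8049 Y131.6725 F1710
G1 X141.8713 Y114.2838 F1710
G1 X132.7295 Y86.1482 F1710
G1 X141.8713 Y58.0126 F1710
G1 X165.8049 Y40.6239 F1710
G1 X195.3883 Y40.6239 F1710
G1 X219.3219 Y58.0126 F1710
G1 X228.4637 Y86.1482 F1710
M5
G00 X0.0000 Y0.0000

1 u = 1 mm; y_m = 146.9107 − y.

[1] `<rect>` rectangle, #0000ff→cut S940 F1710: (11.9522,116.4735) → (54.0105,116.4735) → (54.0105,80.6183) → (11.9522,80.6183) → (11.9522,116.4735) (closed)

[2] `<polyline>` line segment, #008000→engrave S142 F2863: (237.4154,73.2065) → (320.3724,32.7360)

[3] `<polygon>` rectangle, #0000ff→cut S940 F1710: (103.7064,90.4173) → (238.8378,90.4173) → (238.8378,66.5680) → (103.7064,66.5680) → (103.7064,90.4173) (closed)

[4] `<circle>` circle, #008000→engrave S142 F2863: (291.3583,124.0471) → (290.4062,126.9774) → (287.9135,128.7885) → (284.8323,128.7885) → (282.3396,126.9774) → (281.3875,124.0471) → (282.3396,121.1168) → (284.8323,119.3057) → (287.9135,119.3057) → (290.4062,121.1168) → (291.3583,124.0471) (closed)

[5] `<circle>` circle, #0000ff→cut S940 F1710: (228.4637,86.1482) → (219.3219,114.2838) → (195.3883,131.6725) → (165.8049,131.6725) → (141.8713,114.2838) → (132.7295,86.1482) → (141.8713,58.0126) → (165.8049,40.6239) → (195.3883,40.6239) → (219.3219,58.0126) → (228.4637,86.1482) (closed)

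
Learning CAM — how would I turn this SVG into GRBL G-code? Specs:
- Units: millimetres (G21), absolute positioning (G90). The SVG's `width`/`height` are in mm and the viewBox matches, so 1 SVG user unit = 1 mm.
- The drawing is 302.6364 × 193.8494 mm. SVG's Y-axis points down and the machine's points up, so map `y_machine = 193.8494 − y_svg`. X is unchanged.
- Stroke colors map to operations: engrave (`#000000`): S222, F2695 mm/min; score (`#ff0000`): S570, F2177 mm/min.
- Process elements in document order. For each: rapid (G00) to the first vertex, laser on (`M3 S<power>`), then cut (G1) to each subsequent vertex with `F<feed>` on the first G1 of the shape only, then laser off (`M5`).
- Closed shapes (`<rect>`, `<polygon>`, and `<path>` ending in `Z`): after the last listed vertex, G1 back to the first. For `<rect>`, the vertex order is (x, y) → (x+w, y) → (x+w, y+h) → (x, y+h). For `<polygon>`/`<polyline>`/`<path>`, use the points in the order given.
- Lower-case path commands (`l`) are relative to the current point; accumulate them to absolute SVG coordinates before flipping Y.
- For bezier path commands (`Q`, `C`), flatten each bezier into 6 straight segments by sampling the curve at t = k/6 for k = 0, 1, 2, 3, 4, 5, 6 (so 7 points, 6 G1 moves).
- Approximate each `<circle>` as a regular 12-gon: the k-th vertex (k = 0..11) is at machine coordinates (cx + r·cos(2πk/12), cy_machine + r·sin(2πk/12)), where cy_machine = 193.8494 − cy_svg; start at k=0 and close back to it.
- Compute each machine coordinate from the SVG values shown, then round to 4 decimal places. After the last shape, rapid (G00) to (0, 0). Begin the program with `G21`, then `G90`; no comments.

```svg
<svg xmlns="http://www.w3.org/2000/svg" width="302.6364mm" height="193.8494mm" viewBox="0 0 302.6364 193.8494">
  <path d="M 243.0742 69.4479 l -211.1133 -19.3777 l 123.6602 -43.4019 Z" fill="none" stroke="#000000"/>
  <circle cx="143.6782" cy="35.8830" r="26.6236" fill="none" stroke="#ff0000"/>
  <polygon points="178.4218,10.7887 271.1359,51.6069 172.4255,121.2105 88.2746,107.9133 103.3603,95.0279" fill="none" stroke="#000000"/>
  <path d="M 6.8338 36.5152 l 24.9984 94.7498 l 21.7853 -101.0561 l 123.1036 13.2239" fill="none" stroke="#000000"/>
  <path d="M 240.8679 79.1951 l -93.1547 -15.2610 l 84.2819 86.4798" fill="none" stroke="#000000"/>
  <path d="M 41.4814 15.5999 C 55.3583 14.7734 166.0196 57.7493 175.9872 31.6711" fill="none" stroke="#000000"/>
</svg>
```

G21
G90
G00 X243.0742 Y124.4015
M3 S222
G1 X31.9609 Y143.7792 F2695
G1 X155.6211 Y187.1811
G1 X243.0742 Y124.4015
M5
G00 X170.3018 Y157.9664
M3 S570
G1 X166.7349 Y171.2782 F2177
G1 X156.9900 Y181.0231
G1 X143.6782 Y184.5900
G1 X130.3664 Y181.0231
G1 X120.6215 Y171.2782
G1 X117.0546 Y157.9664
G1 X120.6215 Y144.6546
G1 X130.3664 Y134.9097
G1 X143.6782 Y131.3428
G1 X156.9900 Y134.9097
G1 X166.7349 Y144.6546
G1 X170.3018 Y157.9664
M5
G00 X178.4218 Y183.0607
M3 S222
G1 X271.1359 Y142.2425 F2695
G1 X172.4255 Y72.6389
G1 X88.2746 Y85.9361
G1 X103.3603 Y98.8215
G1 X178.4218 Y183.0607
M5
G00 X6.8338 Y157.3342
M3 S222
G1 X31.8322 Y62.5844 F2695
G1 X53.6175 Y163.6405
G1 X176.7211 Y150.4166
M5
G00 X240.8679 Y114.6543
M3 S222
G1 X147.7132 Y129.9153 F2695
G1 X231.9951 Y43.4355
M5
G00 X41.4814 Y178.2495
M3 S222
G1 X55.5710 Y175.5350 F2695
G1 X80.3058 Y168.6551
G1 X110.2003 Y160.7445
G1 X139.7690 Y154.9383
G1 X163.5265 Y154.3712
G1 X175.9872 Y162.1783
M5
G00 X0.0000 Y0.0000

1 u = 1 mm; y_m = 193.8494 − y.

[1] `<path>` closed polygon, #000000→engrave S222 F2695: (243.0742,124.4015) → (31.9609,143.7792) → (155.6211,187.1811) → (243.0742,124.4015) (closed)

[2] `<circle>` circle, #ff0000→score S570 F2177: (170.3018,157.9664) → (166.7349,171.2782) → (156.9900,181.0231) → (143.6782,184.5900) → (130.3664,181.0231) → (120.6215,171.2782) → (117.0546,157.9664) → (120.6215,144.6546) → (130.3664,134.9097) → (143.6782,131.3428) → (156.9900,134.9097) → (166.7349,144.6546) → (170.3018,157.9664) (closed)

[3] `<polygon>` closed polygon, #000000→engrave S222 F2695: (178.4218,183.0607) → (271.1359,142.2425) → (172.4255,72.6389) → (88.2746,85.9361) → (103.3603,98.8215) → (178.4218,183.0607) (closed)

[4] `<path>` open polyline, #000000→engrave S222 F2695: (6.8338,157.3342) → (31.8322,62.5844) → (53.6175,163.6405) → (176.7211,150.4166)

[5] `<path>` open polyline, #000000→engrave S222 F2695: (240.8679,114.6543) → (147.7132,129.9153) → (231.9951,43.4355)

[6] `<path>` cubic bezier, #000000→engrave S222 F2695: (41.4814,178.2495) → (55.5710,175.5350) → (80.3058,168.6551) → (110.2003,160.7445) → (139.7690,154.9383) → (163.5265,154.3712) → (175.9872,162.1783)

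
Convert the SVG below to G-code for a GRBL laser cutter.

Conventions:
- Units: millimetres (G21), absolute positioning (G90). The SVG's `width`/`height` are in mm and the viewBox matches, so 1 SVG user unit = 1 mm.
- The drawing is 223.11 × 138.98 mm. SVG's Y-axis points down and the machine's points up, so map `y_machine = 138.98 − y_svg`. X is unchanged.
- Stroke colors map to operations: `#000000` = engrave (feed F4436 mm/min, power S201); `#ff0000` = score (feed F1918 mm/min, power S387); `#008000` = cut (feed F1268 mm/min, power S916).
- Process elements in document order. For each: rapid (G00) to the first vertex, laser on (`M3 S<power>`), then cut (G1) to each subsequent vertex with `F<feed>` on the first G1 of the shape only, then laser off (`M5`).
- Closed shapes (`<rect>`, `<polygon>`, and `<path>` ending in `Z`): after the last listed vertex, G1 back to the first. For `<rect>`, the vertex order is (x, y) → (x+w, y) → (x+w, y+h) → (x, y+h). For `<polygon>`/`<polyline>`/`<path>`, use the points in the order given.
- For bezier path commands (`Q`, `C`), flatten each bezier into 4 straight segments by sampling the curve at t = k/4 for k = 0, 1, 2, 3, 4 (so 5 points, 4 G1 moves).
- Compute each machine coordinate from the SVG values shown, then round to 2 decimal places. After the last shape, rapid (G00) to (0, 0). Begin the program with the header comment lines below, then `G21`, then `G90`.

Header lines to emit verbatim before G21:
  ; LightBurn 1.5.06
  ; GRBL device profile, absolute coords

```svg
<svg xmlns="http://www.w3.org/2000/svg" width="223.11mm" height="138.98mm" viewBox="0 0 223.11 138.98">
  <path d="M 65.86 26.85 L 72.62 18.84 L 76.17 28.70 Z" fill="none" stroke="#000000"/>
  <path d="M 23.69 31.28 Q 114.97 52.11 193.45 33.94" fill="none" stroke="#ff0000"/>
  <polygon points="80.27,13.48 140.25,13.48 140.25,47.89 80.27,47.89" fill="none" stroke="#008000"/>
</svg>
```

Since the viewBox matches the mm dimensions, user units are millimetres directly. The only transform is the Y-flip y_m = 138.98 − y_svg.

Shape 1 is a regular polygon drawn with `<path>`. Its stroke #000000 means engrave at S201, F4436. After flipping Y the toolpath is (65.86,112.13) → (72.62,120.14) → (76.17,110.28) → (65.86,112.13), returning to the start.

Shape 2 is a quadratic bezier drawn with `<path>`. Its stroke #ff0000 means score at S387, F1918. After flipping Y the toolpath is (23.69,107.70) → (68.53,99.72) → (111.77,96.62) → (153.41,98.39) → (193.45,105.04).

Shape 3 is a rectangle drawn with `<polygon>`. Its stroke #008000 means cut at S916, F1268. After flipping Y the toolpath is (80.27,125.50) → (140.25,125.50) → (140.25,91.09) → (80.27,91.09) → (80.27,125.50), returning to the start.

; LightBurn 1.5.06
; GRBL device profile, absolute coords
G21
G90
G00 X65.86 Y112.13
M3 S201
G1 X72.62 Y120.14 F4436
G1 X76.17 Y110.28
G1 X65.86 Y112.13
M5
G00 X23.69 Y107.70
M3 S387
G1 X68.53 Y99.72 F1918
G1 X111.77 Y96.62
G1 X153.41 Y98.39
G1 X193.45 Y105.04
M5
G00 X80.27 Y125.50
M3 S916
G1 X140.25 Y125.50 F1268
G1 X140.25 Y91.09
G1 X80.27 Y91.09
G1 X80.27 Y125.50
M5
G00 X0.00 Y0.00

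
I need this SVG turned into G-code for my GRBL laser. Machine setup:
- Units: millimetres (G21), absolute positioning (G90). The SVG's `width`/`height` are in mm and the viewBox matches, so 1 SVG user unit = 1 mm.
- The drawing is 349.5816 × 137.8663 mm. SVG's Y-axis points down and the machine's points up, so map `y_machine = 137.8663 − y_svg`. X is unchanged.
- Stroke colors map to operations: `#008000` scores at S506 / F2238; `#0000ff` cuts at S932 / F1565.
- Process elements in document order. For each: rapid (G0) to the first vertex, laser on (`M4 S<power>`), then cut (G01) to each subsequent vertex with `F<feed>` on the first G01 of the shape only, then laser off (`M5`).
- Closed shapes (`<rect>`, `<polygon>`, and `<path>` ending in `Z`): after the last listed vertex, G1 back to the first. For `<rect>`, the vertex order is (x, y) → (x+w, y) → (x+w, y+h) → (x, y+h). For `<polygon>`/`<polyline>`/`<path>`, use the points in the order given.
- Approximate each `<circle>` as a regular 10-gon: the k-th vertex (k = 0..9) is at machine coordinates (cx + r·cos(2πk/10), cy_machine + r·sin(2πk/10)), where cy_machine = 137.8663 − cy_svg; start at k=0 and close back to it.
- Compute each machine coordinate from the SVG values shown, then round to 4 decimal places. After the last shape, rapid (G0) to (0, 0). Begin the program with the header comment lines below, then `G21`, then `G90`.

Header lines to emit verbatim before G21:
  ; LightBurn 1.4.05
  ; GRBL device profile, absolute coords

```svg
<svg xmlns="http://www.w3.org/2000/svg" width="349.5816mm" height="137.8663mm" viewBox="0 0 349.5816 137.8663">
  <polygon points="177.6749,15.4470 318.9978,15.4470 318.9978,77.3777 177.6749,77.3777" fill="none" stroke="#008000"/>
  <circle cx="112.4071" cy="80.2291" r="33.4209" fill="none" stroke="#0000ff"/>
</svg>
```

; LightBurn 1.4.05
; GRBL device profile, absolute coords
G21
G90
G0 X177.6749 Y122.4193
M4 S506
G01 X318.9978 Y122.4193 F2238
G01 X318.9978 Y60.4886
G01 X177.6749 Y60.4886
G01 X177.6749 Y122.4193
M5
G0 X145.8280 Y57.6372
M4 S932
G01 X139.4452 Y77.2815 F1565
G01 X122.7347 Y89.4224
G01 X102.0795 Y89.4224
G01 X85.3690 Y77.2815
G01 X78.9862 Y57.6372
G01 X85.3690 Y37.9929
G01 X102.0795 Y25.8520
G01 X122.7347 Y25.8520
G01 X139.4452 Y37.9929
G01 X145.8280 Y57.6372
M5
G0 X0.0000 Y0.0000

Since the viewBox matches the mm dimensions, user units are millimetres directly. The only transform is the Y-flip y_m = 137.8663 − y_svg.

Shape 1 is a rectangle drawn with `<polygon>`. Its stroke #008000 means score at S506, F2238. After flipping Y the toolpath is (177.6749,122.4193) → (318.9978,122.4193) → (318.9978,60.4886) → (177.6749,60.4886) → (177.6749,122.4193), returning to the start.

Shape 2 is a circle drawn with `<circle>`. Its stroke #0000ff means cut at S932, F1565. After flipping Y the toolpath is (145.8280,57.6372) → (139.4452,77.2815) → (122.7347,89.4224) → (102.0795,89.4224) → (85.3690,77.2815) → (78.9862,57.6372) → (85.3690,37.9929) → (102.0795,25.8520) → (122.7347,25.8520) → (139.4452,37.9929) → (145.8280,57.6372), returning to the start.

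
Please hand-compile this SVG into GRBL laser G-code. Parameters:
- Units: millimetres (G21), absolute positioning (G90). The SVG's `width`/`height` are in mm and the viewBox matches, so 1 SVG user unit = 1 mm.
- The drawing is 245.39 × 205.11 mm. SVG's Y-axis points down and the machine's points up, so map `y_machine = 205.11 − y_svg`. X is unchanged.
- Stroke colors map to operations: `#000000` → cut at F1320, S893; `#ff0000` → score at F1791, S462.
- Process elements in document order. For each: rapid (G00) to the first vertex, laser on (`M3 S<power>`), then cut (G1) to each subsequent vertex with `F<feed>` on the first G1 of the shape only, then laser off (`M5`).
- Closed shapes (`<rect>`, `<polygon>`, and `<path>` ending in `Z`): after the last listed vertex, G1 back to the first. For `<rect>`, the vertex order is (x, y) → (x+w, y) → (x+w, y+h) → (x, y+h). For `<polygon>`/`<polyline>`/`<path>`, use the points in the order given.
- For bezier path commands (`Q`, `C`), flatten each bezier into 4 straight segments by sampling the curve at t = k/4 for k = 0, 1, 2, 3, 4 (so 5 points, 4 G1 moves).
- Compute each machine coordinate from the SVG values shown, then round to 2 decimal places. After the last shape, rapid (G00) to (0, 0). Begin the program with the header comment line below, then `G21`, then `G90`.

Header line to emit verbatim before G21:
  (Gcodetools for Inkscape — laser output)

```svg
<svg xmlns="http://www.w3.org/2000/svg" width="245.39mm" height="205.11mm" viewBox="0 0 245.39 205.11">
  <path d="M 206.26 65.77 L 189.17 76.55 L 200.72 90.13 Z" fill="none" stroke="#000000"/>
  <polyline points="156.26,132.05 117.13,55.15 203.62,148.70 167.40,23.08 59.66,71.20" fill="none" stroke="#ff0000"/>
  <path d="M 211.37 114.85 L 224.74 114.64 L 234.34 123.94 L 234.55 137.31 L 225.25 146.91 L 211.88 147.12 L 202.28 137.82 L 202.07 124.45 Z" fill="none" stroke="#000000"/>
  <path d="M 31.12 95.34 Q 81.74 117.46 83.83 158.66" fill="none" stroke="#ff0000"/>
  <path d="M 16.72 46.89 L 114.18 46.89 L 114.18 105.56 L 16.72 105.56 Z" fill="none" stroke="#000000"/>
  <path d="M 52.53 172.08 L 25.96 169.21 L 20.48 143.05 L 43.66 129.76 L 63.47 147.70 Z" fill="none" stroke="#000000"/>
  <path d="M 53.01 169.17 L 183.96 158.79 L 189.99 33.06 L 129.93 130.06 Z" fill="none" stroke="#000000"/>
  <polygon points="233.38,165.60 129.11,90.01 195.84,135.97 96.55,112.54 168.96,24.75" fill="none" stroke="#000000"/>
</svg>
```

Since the viewBox matches the mm dimensions, user units are millimetres directly. The only transform is the Y-flip y_m = 205.11 − y_svg.

Shape 1 is a closed polygon drawn with `<path>`. Its stroke #000000 means cut at S893, F1320. After flipping Y the toolpath is (206.26,139.34) → (189.17,128.56) → (200.72,114.98) → (206.26,139.34), returning to the start.

Shape 2 is a open polyline drawn with `<polyline>`. Its stroke #ff0000 means score at S462, F1791. After flipping Y the toolpath is (156.26,73.06) → (117.13,149.96) → (203.62,56.41) → (167.40,182.03) → (59.66,133.91).

Shape 3 is a regular polygon drawn with `<path>`. Its stroke #000000 means cut at S893, F1320. After flipping Y the toolpath is (211.37,90.26) → (224.74,90.47) → (234.34,81.17) → (234.55,67.80) → (225.25,58.20) → (211.88,57.99) → (202.28,67.29) → (202.07,80.66) → (211.37,90.26), returning to the start.

Shape 4 is a quadratic bezier drawn with `<path>`. Its stroke #ff0000 means score at S462, F1791. After flipping Y the toolpath is (31.12,109.77) → (53.40,97.52) → (69.61,82.88) → (79.75,65.86) → (83.83,46.45).

Shape 5 is a rectangle drawn with `<path>`. Its stroke #000000 means cut at S893, F1320. After flipping Y the toolpath is (16.72,158.22) → (114.18,158.22) → (114.18,99.55) → (16.72,99.55) → (16.72,158.22), returning to the start.

Shape 6 is a regular polygon drawn with `<path>`. Its stroke #000000 means cut at S893, F1320. After flipping Y the toolpath is (52.53,33.03) → (25.96,35.90) → (20.48,62.06) → (43.66,75.35) → (63.47,57.41) → (52.53,33.03), returning to the start.

Shape 7 is a closed polygon drawn with `<path>`. Its stroke #000000 means cut at S893, F1320. After flipping Y the toolpath is (53.01,35.94) → (183.96,46.32) → (189.99,172.05) → (129.93,75.05) → (53.01,35.94), returning to the start.

Shape 8 is a closed polygon drawn with `<polygon>`. Its stroke #000000 means cut at S893, F1320. After flipping Y the toolpath is (233.38,39.51) → (129.11,115.10) → (195.84,69.14) → (96.55,92.57) → (168.96,180.36) → (233.38,39.51), returning to the start.

(Gcodetools for Inkscape — laser output)
G21
G90
G00 X206.26 Y139.34
M3 S893
G1 X189.17 Y128.56 F1320
G1 X200.72 Y114.98
G1 X206.26 Y139.34
M5
G00 X156.26 Y73.06
M3 S462
G1 X117.13 Y149.96 F1791
G1 X203.62 Y56.41
G1 X167.40 Y182.03
G1 X59.66 Y133.91
M5
G00 X211.37 Y90.26
M3 S893
G1 X224.74 Y90.47 F1320
G1 X234.34 Y81.17
G1 X234.55 Y67.80
G1 X225.25 Y58.20
G1 X211.88 Y57.99
G1 X202.28 Y67.29
G1 X202.07 Y80.66
G1 X211.37 Y90.26
M5
G00 X31.12 Y109.77
M3 S462
G1 X53.40 Y97.52 F1791
G1 X69.61 Y82.88
G1 X79.75 Y65.86
G1 X83.83 Y46.45
M5
G00 X16.72 Y158.22
M3 S893
G1 X114.18 Y158.22 F1320
G1 X114.18 Y99.55
G1 X16.72 Y99.55
G1 X16.72 Y158.22
M5
G00 X52.53 Y33.03
M3 S893
G1 X25.96 Y35.90 F1320
G1 X20.48 Y62.06
G1 X43.66 Y75.35
G1 X63.47 Y57.41
G1 X52.53 Y33.03
M5
G00 X53.01 Y35.94
M3 S893
G1 X183.96 Y46.32 F1320
G1 X189.99 Y172.05
G1 X129.93 Y75.05
G1 X53.01 Y35.94
M5
G00 X233.38 Y39.51
M3 S893
G1 X129.11 Y115.10 F1320
G1 X195.84 Y69.14
G1 X96.55 Y92.57
G1 X168.96 Y180.36
G1 X233.38 Y39.51
M5
G00 X0.00 Y0.00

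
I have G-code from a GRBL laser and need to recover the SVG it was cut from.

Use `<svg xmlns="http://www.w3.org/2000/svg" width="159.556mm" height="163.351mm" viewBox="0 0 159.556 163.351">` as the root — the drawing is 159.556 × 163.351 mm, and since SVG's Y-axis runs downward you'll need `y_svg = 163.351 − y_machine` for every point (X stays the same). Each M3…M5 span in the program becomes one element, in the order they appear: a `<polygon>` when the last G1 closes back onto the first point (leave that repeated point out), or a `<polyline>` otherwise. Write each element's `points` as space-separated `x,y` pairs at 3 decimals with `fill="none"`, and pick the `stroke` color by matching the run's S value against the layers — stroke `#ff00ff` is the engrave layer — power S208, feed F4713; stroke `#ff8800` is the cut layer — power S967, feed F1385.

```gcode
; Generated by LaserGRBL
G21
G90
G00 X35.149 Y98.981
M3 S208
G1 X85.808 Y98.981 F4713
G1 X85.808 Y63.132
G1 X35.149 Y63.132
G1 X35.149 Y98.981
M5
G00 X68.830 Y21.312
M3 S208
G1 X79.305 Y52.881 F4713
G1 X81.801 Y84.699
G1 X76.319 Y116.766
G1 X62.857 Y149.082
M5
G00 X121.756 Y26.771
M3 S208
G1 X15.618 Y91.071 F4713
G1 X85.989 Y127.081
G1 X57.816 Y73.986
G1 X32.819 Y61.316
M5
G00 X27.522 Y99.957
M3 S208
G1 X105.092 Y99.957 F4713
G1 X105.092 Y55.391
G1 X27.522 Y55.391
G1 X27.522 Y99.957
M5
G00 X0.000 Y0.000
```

<svg xmlns="http://www.w3.org/2000/svg" width="159.556mm" height="163.351mm" viewBox="0 0 159.556 163.351">
  <polygon points="35.149,64.370 85.808,64.370 85.808,100.219 35.149,100.219" fill="none" stroke="#ff00ff"/>
  <polyline points="68.830,142.039 79.305,110.470 81.801,78.652 76.319,46.585 62.857,14.269" fill="none" stroke="#ff00ff"/>
  <polyline points="121.756,136.580 15.618,72.280 85.989,36.270 57.816,89.365 32.819,102.035" fill="none" stroke="#ff00ff"/>
  <polygon points="27.522,63.394 105.092,63.394 105.092,107.960 27.522,107.960" fill="none" stroke="#ff00ff"/>
</svg>

Each laser-on run becomes one SVG element. Flip Y back into SVG space with y_svg = 163.351 − y_machine. Every run uses S208, so all elements get stroke `#ff00ff` (engrave).

Run 1: The run returns to its start, so emit a `<polygon>` with points (Y-flipped): 35.149,64.370 85.808,64.370 85.808,100.219 35.149,100.219.

Run 2: The run is open, so emit a `<polyline>` with points (Y-flipped): 68.830,142.039 79.305,110.470 81.801,78.652 76.319,46.585 62.857,14.269.

Run 3: The run is open, so emit a `<polyline>` with points (Y-flipped): 121.756,136.580 15.618,72.280 85.989,36.270 57.816,89.365 32.819,102.035.

Run 4: The run returns to its start, so emit a `<polygon>` with points (Y-flipped): 27.522,63.394 105.092,63.394 105.092,107.960 27.522,107.960.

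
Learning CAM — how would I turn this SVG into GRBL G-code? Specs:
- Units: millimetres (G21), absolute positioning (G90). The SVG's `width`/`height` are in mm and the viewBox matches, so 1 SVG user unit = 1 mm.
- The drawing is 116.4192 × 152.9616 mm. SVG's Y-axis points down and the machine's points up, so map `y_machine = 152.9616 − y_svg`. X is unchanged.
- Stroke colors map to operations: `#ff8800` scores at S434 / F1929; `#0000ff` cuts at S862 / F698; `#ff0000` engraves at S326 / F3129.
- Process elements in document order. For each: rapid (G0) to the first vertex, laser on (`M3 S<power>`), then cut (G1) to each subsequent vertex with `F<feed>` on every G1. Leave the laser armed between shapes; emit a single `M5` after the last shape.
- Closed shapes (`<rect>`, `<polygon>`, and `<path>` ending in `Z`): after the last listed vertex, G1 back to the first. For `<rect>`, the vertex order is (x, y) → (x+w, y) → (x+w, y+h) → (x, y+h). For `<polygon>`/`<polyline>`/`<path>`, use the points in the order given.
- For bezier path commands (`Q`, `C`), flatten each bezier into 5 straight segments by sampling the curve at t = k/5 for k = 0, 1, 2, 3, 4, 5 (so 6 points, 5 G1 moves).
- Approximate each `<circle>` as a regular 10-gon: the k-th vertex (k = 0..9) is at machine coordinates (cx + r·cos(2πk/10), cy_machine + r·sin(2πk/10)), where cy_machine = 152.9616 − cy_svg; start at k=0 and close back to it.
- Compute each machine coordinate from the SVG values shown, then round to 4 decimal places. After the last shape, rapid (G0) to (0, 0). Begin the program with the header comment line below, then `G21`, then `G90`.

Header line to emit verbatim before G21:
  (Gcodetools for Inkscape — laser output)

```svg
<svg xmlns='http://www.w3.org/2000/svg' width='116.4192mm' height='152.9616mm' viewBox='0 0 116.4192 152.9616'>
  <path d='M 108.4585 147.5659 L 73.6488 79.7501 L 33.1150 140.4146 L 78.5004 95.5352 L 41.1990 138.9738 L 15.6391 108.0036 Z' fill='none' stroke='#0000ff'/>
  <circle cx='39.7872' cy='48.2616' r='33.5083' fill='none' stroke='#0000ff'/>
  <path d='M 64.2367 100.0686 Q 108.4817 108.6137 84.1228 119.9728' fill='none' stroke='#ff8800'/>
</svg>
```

viewBox `0 0 116.4192 152.9616` with mm width/height → 1 unit = 1 mm. Flip: y_m = 152.9616 − y_svg.

**Shape 1** — `<path>` closed polygon, stroke `#0000ff` → cut (S862, F698). Machine vertices: (108.4585,5.3957) → (73.6488,73.2115) → (33.1150,12.5470) → (78.5004,57.4264) → (41.1990,13.9878) → (15.6391,44.9580) → (108.4585,5.3957). Closed: final G1 returns to the first vertex.

**Shape 2** — `<circle>` circle, stroke `#0000ff` → cut (S862, F698). Machine vertices: (73.2955,104.7000) → (66.8960,124.3957) → (50.1418,136.5683) → (29.4326,136.5683) → (12.6784,124.3957) → (6.2789,104.7000) → (12.6784,85.0043) → (29.4326,72.8317) → (50.1418,72.8317) → (66.8960,85.0043) → (73.2955,104.7000). Closed: final G1 returns to the first vertex.

**Shape 3** — `<path>` quadratic bezier, stroke `#ff8800` → score (S434, F1929). Control points (SVG): P0=(64.2367,100.0686), P1=(108.4817,108.6137), P2=(84.1228,119.9728); sampled at t=k/5. Machine vertices: (64.2367,52.8930) → (79.1905,49.3624) → (88.6561,45.6067) → (92.6333,41.6258) → (91.1222,37.4199) → (84.1228,32.9888). Open path.

(Gcodetools for Inkscape — laser output)
G21
G90
G0 X108.4585 Y5.3957
M3 S862
G1 X73.6488 Y73.2115 F698
G1 X33.1150 Y12.5470 F698
G1 X78.5004 Y57.4264 F698
G1 X41.1990 Y13.9878 F698
G1 X15.6391 Y44.9580 F698
G1 X108.4585 Y5.3957 F698
G0 X73.2955 Y104.7000
M3 S862
G1 X66.8960 Y124.3957 F698
G1 X50.1418 Y136.5683 F698
G1 X29.4326 Y136.5683 F698
G1 X12.6784 Y124.3957 F698
G1 X6.2789 Y104.7000 F698
G1 X12.6784 Y85.0043 F698
G1 X29.4326 Y72.8317 F698
G1 X50.1418 Y72.8317 F698
G1 X66.8960 Y85.0043 F698
G1 X73.2955 Y104.7000 F698
G0 X64.2367 Y52.8930
M3 S434
G1 X79.1905 Y49.3624 F1929
G1 X88.6561 Y45.6067 F1929
G1 X92.6333 Y41.6258 F1929
G1 X91.1222 Y37.4199 F1929
G1 X84.1228 Y32.9888 F1929
M5
G0 X0.0000 Y0.0000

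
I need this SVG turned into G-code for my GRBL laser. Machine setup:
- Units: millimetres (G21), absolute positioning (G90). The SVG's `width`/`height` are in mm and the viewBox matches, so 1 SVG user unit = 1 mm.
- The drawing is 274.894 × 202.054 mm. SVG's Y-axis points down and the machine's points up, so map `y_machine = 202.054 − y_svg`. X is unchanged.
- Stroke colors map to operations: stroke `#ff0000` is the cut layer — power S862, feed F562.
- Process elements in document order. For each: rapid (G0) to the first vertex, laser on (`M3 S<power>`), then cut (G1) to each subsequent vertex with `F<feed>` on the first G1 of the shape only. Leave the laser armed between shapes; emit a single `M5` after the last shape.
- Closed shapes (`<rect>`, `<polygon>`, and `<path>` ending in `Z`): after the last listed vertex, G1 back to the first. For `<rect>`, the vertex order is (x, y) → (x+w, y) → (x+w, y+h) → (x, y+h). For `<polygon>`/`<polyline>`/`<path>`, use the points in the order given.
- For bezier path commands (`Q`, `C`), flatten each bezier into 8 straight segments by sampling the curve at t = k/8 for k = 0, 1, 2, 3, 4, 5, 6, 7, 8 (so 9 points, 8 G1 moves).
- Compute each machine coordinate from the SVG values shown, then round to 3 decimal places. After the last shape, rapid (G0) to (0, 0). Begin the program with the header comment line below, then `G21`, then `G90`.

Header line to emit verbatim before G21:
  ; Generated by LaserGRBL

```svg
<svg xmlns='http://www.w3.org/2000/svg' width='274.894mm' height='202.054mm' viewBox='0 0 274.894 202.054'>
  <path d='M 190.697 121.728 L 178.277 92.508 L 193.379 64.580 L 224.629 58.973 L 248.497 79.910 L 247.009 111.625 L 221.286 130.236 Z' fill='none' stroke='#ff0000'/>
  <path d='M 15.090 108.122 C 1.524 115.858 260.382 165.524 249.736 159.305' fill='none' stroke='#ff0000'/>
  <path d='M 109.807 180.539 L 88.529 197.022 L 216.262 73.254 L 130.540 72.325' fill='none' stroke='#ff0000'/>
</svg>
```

; Generated by LaserGRBL
G21
G90
G0 X190.697 Y80.326
M3 S862
G1 X178.277 Y109.546 F562
G1 X193.379 Y137.474
G1 X224.629 Y143.081
G1 X248.497 Y122.144
G1 X247.009 Y90.429
G1 X221.286 Y71.818
G1 X190.697 Y80.326
G0 X15.090 Y93.932
M3 S862
G1 X21.714 Y89.257 F562
G1 X47.527 Y81.796
G1 X86.179 Y72.698
G1 X131.318 Y63.107
G1 X176.594 Y54.171
G1 X215.656 Y47.035
G1 X242.154 Y42.845
G1 X249.736 Y42.749
G0 X109.807 Y21.515
M3 S862
G1 X88.529 Y5.032 F562
G1 X216.262 Y128.800
G1 X130.540 Y129.729
M5
G0 X0.000 Y0.000

viewBox `0 0 274.894 202.054` with mm width/height → 1 unit = 1 mm. Flip: y_m = 202.054 − y_svg.

**Shape 1** — `<path>` regular polygon, stroke `#ff0000` → cut (S862, F562). Machine vertices: (190.697,80.326) → (178.277,109.546) → (193.379,137.474) → (224.629,143.081) → (248.497,122.144) → (247.009,90.429) → (221.286,71.818) → (190.697,80.326). Closed: final G1 returns to the first vertex.

**Shape 2** — `<path>` cubic bezier, stroke `#ff0000` → cut (S862, F562). Control points (SVG): P0=(15.090,108.122), P1=(1.524,115.858), P2=(260.382,165.524), P3=(249.736,159.305); sampled at t=k/8. Machine vertices: (15.090,93.932) → (21.714,89.257) → (47.527,81.796) → (86.179,72.698) → (131.318,63.107) → (176.594,54.171) → (215.656,47.035) → (242.154,42.845) → (249.736,42.749). Open path.

**Shape 3** — `<path>` open polyline, stroke `#ff0000` → cut (S862, F562). Machine vertices: (109.807,21.515) → (88.529,5.032) → (216.262,128.800) → (130.540,129.729). Open path.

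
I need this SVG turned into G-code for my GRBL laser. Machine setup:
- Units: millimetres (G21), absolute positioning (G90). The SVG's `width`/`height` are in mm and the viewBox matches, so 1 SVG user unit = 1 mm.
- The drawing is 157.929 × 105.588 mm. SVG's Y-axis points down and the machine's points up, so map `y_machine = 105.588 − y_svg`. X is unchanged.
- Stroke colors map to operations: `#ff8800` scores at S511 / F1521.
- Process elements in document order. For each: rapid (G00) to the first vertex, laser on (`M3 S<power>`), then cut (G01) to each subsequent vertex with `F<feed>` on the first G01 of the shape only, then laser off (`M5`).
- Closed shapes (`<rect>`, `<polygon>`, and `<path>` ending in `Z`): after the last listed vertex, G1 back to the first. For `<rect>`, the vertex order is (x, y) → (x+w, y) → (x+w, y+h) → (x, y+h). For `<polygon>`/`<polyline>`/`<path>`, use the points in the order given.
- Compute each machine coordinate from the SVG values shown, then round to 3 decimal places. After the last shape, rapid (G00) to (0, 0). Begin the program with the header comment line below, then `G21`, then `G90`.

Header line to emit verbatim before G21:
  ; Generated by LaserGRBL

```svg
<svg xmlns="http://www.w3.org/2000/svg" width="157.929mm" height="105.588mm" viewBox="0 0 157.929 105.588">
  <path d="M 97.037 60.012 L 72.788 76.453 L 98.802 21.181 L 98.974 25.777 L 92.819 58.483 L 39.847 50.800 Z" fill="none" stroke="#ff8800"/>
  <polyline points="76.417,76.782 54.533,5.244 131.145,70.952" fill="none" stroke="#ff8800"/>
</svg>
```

; Generated by LaserGRBL
G21
G90
G00 X97.037 Y45.576
M3 S511
G01 X72.788 Y29.135 F1521
G01 X98.802 Y84.407
G01 X98.974 Y79.811
G01 X92.819 Y47.105
G01 X39.847 Y54.788
G01 X97.037 Y45.576
M5
G00 X76.417 Y28.806
M3 S511
G01 X54.533 Y100.344 F1521
G01 X131.145 Y34.636
M5
G00 X0.000 Y0.000

Since the viewBox matches the mm dimensions, user units are millimetres directly. The only transform is the Y-flip y_m = 105.588 − y_svg.

Shape 1 is a closed polygon drawn with `<path>`. Its stroke #ff8800 means score at S511, F1521. After flipping Y the toolpath is (97.037,45.576) → (72.788,29.135) → (98.802,84.407) → (98.974,79.811) → (92.819,47.105) → (39.847,54.788) → (97.037,45.576), returning to the start.

Shape 2 is a open polyline drawn with `<polyline>`. Its stroke #ff8800 means score at S511, F1521. After flipping Y the toolpath is (76.417,28.806) → (54.533,100.344) → (131.145,34.636).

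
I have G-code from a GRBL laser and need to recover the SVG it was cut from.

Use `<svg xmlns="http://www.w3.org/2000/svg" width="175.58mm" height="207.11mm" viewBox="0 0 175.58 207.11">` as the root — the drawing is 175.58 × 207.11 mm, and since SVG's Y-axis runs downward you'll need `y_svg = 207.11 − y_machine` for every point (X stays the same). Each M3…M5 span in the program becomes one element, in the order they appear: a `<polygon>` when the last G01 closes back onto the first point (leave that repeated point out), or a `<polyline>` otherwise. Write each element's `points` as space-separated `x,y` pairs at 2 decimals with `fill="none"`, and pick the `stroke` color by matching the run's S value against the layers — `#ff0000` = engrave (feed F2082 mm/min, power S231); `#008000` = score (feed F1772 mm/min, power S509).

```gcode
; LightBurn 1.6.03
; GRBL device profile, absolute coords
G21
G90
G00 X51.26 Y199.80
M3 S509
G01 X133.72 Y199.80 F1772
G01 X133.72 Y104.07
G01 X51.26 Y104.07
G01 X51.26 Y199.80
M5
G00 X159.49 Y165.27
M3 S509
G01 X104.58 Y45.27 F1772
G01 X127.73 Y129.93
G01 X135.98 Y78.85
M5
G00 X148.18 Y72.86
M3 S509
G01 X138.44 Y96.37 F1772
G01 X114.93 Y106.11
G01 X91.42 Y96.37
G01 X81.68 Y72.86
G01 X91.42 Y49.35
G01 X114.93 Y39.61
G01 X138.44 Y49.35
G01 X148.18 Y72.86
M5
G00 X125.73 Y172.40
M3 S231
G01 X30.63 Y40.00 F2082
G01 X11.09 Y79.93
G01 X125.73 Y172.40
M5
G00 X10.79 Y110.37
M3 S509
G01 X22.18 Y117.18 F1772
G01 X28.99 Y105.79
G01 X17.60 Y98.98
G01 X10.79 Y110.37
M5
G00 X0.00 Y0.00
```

<svg xmlns="http://www.w3.org/2000/svg" width="175.58mm" height="207.11mm" viewBox="0 0 175.58 207.11">
  <polygon points="51.26,7.31 133.72,7.31 133.72,103.04 51.26,103.04" fill="none" stroke="#008000"/>
  <polyline points="159.49,41.84 104.58,161.84 127.73,77.18 135.98,128.26" fill="none" stroke="#008000"/>
  <polygon points="148.18,134.25 138.44,110.74 114.93,101.00 91.42,110.74 81.68,134.25 91.42,157.76 114.93,167.50 138.44,157.76" fill="none" stroke="#008000"/>
  <polygon points="125.73,34.71 30.63,167.11 11.09,127.18" fill="none" stroke="#ff0000"/>
  <polygon points="10.79,96.74 22.18,89.93 28.99,101.32 17.60,108.13" fill="none" stroke="#008000"/>
</svg>

Machine Y-up, SVG Y-down with viewBox height 207.11, so y_svg = 207.11 − y_machine; X carries over.

Run 1: power S509 maps to stroke `#008000` (score). The run returns to its start, so emit a `<polygon>` with points (Y-flipped): 51.26,7.31 133.72,7.31 133.72,103.04 51.26,103.04.

Run 2: the run's S509 means `#008000` (score). The run is open, so emit a `<polyline>` with points (Y-flipped): 159.49,41.84 104.58,161.84 127.73,77.18 135.98,128.26.

Run 3: S509 ⇒ score layer `#008000`. The run returns to its start, so emit a `<polygon>` with points (Y-flipped): 148.18,134.25 138.44,110.74 114.93,101.00 91.42,110.74 81.68,134.25 91.42,157.76 114.93,167.50 138.44,157.76.

Run 4: power S231 maps to stroke `#ff0000` (engrave). The run returns to its start, so emit a `<polygon>` with points (Y-flipped): 125.73,34.71 30.63,167.11 11.09,127.18.

Run 5: the run's S509 means `#008000` (score). The run returns to its start, so emit a `<polygon>` with points (Y-flipped): 10.79,96.74 22.18,89.93 28.99,101.32 17.60,108.13.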